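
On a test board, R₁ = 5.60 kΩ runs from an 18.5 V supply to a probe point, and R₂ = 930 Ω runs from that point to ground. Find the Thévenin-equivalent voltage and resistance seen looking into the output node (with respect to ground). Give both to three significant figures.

V_th is the open-circuit tap voltage: 18.5 × 930/(5600 + 930) = 2.63 V.
With the supply zeroed, R₁ and R₂ appear in parallel from the tap: R_th = R₁‖R₂ = (5600 × 930)/6530 = 798 Ω.

V_th = 2.63 V, R_th = 798 Ω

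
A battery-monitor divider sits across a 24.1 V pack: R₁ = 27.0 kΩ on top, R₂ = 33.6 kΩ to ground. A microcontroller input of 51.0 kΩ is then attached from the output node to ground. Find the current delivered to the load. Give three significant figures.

R₂‖R_L = 20.26 kΩ; V_out = 24.1 × 20.26/47.26 = 10.33 V.
I_L = V_out / R_L = 10.33 / 51.0 kΩ = 0.203 mA.

I_L ≈ 0.203 mA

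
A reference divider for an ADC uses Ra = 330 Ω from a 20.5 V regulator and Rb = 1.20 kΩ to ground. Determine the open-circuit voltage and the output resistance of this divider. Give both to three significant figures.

V_th = 16.1 V, R_th = 259 Ω

V_th is the open-circuit tap voltage: 20.5 × 1200/(330 + 1200) = 16.1 V.
With the supply zeroed, Ra and Rb appear in parallel from the tap: R_th = Ra‖Rb = (330 × 1200)/1530 = 259 Ω.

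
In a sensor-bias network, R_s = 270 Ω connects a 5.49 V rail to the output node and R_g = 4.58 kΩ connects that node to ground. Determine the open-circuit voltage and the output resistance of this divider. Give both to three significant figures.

V_th = 5.18 V, R_th = 255 Ω

V_th is the open-circuit tap voltage: 5.49 × 4580/(270 + 4580) = 5.18 V.
With the supply zeroed, R_s and R_g appear in parallel from the tap: R_th = R_s‖R_g = (270 × 4580)/4850 = 255 Ω.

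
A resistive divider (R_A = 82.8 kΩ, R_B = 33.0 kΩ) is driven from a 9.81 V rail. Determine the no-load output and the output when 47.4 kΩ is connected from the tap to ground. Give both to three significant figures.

Unloaded: 2.80 V; loaded: 1.87 V

Open-circuit: V = 9.81 × 33.0/(82.8 + 33.0) = 2.80 V.
With the load, R_B becomes R_B‖R_L = 19.46 kΩ, so V = 9.81 × 19.46/102.3 = 1.87 V.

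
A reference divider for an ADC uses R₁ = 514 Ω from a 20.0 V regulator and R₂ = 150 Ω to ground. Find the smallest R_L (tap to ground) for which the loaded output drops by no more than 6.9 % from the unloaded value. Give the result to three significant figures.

R_L(min) ≈ 1.57 kΩ

Output resistance R_th = R₁‖R₂ = (514 × 150)/664.0 = 116.1 Ω.
The fractional drop is R_th/(R_th + R_L); requiring this ≤ 0.0690 gives R_L ≥ R_th(1/0.0690 − 1) = 116.1 × 13.49 = 1.57 kΩ.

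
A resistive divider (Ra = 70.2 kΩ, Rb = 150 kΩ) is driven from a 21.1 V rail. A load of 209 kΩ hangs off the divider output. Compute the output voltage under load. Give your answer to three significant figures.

V_out ≈ 11.7 V

The load sits in parallel with Rb: Rb‖R_L = (150 × 209) / (150 + 209) = 87.33 kΩ.
V_out = 21.1 × 87.33 / (70.2 + 87.33) = 21.1 × 87.33/157.5 = 11.7 V.
(Unloaded it would have been 14.4 V.)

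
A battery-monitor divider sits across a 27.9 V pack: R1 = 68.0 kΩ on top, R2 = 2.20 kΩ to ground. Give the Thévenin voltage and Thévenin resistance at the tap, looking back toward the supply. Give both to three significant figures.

V_th = 0.874 V, R_th = 2.13 kΩ

V_th is the open-circuit tap voltage: 27.9 × 2.20/(68.0 + 2.20) = 0.874 V.
With the supply zeroed, R1 and R2 appear in parallel from the tap: R_th = R1‖R2 = (68.0 × 2.20)/70.20 = 2.13 kΩ.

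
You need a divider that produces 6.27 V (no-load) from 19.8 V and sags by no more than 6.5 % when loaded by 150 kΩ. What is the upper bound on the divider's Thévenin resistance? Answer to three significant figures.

R_th ≤ 10.4 kΩ

Loading drop = R_th/(R_th + R_L) ≤ 0.0650, so R_th ≤ R_L · ε/(1−ε) = 150 kΩ × 0.0650/0.9350 = 10.4 kΩ.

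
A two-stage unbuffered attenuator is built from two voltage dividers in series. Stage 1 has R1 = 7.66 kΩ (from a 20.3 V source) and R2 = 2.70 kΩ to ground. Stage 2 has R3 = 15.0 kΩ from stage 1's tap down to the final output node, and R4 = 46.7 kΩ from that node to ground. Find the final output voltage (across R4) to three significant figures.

Stage 2 presents R3+R4 = 61.70 kΩ as a load on stage 1's tap.
Stage 1's lower leg becomes R2‖(R3+R4) = 2.587 kΩ, so V_mid = 20.3 × 2.587/10.25 = 5.125 V.
Stage 2 is itself unloaded: V_out = V_mid × R4/(R3+R4) = 5.125 × 46.7/61.70 = 3.88 V.

V_out ≈ 3.88 V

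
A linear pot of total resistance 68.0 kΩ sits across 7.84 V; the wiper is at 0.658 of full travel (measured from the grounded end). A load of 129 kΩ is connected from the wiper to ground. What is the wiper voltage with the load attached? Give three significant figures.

The wiper splits the pot into (1−α)R = 23.26 kΩ above and αR = 44.74 kΩ below.
Lower section ‖ load = 33.22 kΩ.
V_wiper = 7.84 × 33.22/(23.26 + 33.22) = 4.61 V.

V ≈ 4.61 V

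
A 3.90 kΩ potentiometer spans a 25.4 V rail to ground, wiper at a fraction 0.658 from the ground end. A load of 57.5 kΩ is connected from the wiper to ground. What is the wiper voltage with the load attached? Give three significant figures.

The wiper splits the pot into (1−α)R = 1.334 kΩ above and αR = 2.566 kΩ below.
Lower section ‖ load = 2.457 kΩ.
V_wiper = 25.4 × 2.457/(1.334 + 2.457) = 16.5 V.

V ≈ 16.5 V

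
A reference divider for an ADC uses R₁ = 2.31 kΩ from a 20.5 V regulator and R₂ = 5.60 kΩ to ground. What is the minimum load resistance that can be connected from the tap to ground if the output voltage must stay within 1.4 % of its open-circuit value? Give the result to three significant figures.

Output resistance R_th = R₁‖R₂ = (2.31 × 5.60)/7.910 = 1.635 kΩ.
The fractional drop is R_th/(R_th + R_L); requiring this ≤ 0.0140 gives R_L ≥ R_th(1/0.0140 − 1) = 1.635 × 70.43 = 115 kΩ.

R_L(min) ≈ 115 kΩ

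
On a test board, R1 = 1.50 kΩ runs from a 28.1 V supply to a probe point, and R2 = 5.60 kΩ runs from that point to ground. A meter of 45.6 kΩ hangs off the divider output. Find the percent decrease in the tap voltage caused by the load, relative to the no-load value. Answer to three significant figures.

2.53 %

The divider's output (Thévenin) resistance is R1‖R2 = 1.183 kΩ.
Fractional drop under load = R_th/(R_th + R_L) = 1.183 / (1.183 + 45.6) = 0.02529.
So the output falls by 2.53 %.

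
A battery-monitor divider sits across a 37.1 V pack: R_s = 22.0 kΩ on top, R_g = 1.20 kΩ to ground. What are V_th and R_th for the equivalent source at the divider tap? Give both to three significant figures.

V_th is the open-circuit tap voltage: 37.1 × 1.20/(22.0 + 1.20) = 1.92 V.
With the supply zeroed, R_s and R_g appear in parallel from the tap: R_th = R_s‖R_g = (22.0 × 1.20)/23.20 = 1.14 kΩ.

V_th = 1.92 V, R_th = 1.14 kΩ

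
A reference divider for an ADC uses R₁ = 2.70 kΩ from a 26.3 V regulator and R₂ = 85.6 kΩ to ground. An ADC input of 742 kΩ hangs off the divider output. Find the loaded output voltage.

V_out ≈ 25.4 V

The load sits in parallel with R₂: R₂‖R_L = (85.6 × 742) / (85.6 + 742) = 76.75 kΩ.
V_out = 26.3 × 76.75 / (2.70 + 76.75) = 26.3 × 76.75/79.45 = 25.4 V.
(Unloaded it would have been 25.5 V.)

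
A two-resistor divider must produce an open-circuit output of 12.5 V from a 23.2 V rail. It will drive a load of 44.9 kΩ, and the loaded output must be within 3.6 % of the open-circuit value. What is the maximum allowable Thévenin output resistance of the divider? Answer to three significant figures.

Loading drop = R_th/(R_th + R_L) ≤ 0.0360, so R_th ≤ R_L · ε/(1−ε) = 44.9 kΩ × 0.0360/0.9640 = 1.68 kΩ.
(Any R1, R2 with R2/(R1+R2) = 0.539 and R1‖R2 ≤ 1.68 kΩ will meet the spec.)

R_th ≤ 1.68 kΩ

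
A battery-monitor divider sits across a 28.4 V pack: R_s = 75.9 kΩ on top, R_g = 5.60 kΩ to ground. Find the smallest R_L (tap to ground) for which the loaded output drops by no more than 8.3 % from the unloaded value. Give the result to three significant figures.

R_L(min) ≈ 57.6 kΩ

Output resistance R_th = R_s‖R_g = (75.9 × 5.60)/81.50 = 5.215 kΩ.
The fractional drop is R_th/(R_th + R_L); requiring this ≤ 0.0830 gives R_L ≥ R_th(1/0.0830 − 1) = 5.215 × 11.05 = 57.6 kΩ.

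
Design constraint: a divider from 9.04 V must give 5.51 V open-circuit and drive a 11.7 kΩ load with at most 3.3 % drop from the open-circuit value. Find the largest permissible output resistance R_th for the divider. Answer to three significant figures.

Loading drop = R_th/(R_th + R_L) ≤ 0.0330, so R_th ≤ R_L · ε/(1−ε) = 11.7 kΩ × 0.0330/0.9670 = 399 Ω.

R_th ≤ 399 Ω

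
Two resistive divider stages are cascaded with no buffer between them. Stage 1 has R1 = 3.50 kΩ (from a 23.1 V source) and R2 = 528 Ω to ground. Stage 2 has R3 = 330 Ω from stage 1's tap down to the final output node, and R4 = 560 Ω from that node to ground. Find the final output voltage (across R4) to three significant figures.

Stage 2 presents R3+R4 = 890.0 Ω as a load on stage 1's tap.
Stage 1's lower leg becomes R2‖(R3+R4) = 331.4 Ω, so V_mid = 23.1 × 331.4/3831 = 1.998 V.
Stage 2 is itself unloaded: V_out = V_mid × R4/(R3+R4) = 1.998 × 560/890.0 = 1.26 V.

V_out ≈ 1.26 V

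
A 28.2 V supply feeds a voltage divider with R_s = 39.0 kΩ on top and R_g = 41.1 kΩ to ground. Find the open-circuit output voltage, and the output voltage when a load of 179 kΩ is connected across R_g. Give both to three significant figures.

Open-circuit: V = 28.2 × 41.1/(39.0 + 41.1) = 14.5 V.
With the load, R_g becomes R_g‖R_L = 33.43 kΩ, so V = 28.2 × 33.43/72.43 = 13.0 V.

Unloaded: 14.5 V; loaded: 13.0 V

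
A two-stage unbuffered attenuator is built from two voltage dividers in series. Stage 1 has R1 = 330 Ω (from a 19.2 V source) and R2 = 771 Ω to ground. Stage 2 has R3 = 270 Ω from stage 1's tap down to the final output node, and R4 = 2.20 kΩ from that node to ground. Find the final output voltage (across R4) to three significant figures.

V_out ≈ 11.0 V

Stage 2 presents R3+R4 = 2470 Ω as a load on stage 1's tap.
Stage 1's lower leg becomes R2‖(R3+R4) = 587.6 Ω, so V_mid = 19.2 × 587.6/917.6 = 12.29 V.
Stage 2 is itself unloaded: V_out = V_mid × R4/(R3+R4) = 12.29 × 2200/2470 = 11.0 V.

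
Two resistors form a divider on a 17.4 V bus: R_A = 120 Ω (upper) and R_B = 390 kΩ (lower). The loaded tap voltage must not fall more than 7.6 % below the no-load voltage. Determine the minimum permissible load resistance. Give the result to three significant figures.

R_L(min) ≈ 1.46 kΩ

Output resistance R_th = R_A‖R_B = (120 × 390000)/390100 = 120.0 Ω.
The fractional drop is R_th/(R_th + R_L); requiring this ≤ 0.0760 gives R_L ≥ R_th(1/0.0760 − 1) = 120.0 × 12.16 = 1.46 kΩ.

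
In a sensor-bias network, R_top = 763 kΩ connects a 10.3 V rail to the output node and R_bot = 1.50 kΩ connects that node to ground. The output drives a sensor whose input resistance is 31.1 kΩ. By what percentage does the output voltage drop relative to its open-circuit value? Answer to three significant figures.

The divider's output (Thévenin) resistance is R_top‖R_bot = 1.497 kΩ.
Fractional drop under load = R_th/(R_th + R_L) = 1.497 / (1.497 + 31.1) = 0.04593.
So the output falls by 4.59 %.

4.59 %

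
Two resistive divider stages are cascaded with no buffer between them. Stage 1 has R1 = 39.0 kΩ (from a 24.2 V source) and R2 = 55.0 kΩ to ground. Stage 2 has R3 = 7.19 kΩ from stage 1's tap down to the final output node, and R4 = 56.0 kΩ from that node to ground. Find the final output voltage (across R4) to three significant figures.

Stage 2 presents R3+R4 = 63.19 kΩ as a load on stage 1's tap.
Stage 1's lower leg becomes R2‖(R3+R4) = 29.41 kΩ, so V_mid = 24.2 × 29.41/68.41 = 10.40 V.
Stage 2 is itself unloaded: V_out = V_mid × R4/(R3+R4) = 10.40 × 56.0/63.19 = 9.22 V.

V_out ≈ 9.22 V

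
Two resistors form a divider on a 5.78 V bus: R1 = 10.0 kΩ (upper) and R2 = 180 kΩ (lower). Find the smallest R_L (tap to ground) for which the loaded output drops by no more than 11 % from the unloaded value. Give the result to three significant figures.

Output resistance R_th = R1‖R2 = (10.0 × 180)/190.0 = 9.474 kΩ.
The fractional drop is R_th/(R_th + R_L); requiring this ≤ 0.110 gives R_L ≥ R_th(1/0.110 − 1) = 9.474 × 8.091 = 76.7 kΩ.

R_L(min) ≈ 76.7 kΩ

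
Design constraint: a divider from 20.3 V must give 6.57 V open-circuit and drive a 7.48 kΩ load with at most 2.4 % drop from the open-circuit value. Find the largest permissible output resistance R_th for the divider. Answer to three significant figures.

R_th ≤ 184 Ω

Loading drop = R_th/(R_th + R_L) ≤ 0.0240, so R_th ≤ R_L · ε/(1−ε) = 7.48 kΩ × 0.0240/0.9760 = 184 Ω.
(Any R1, R2 with R2/(R1+R2) = 0.324 and R1‖R2 ≤ 184 Ω will meet the spec.)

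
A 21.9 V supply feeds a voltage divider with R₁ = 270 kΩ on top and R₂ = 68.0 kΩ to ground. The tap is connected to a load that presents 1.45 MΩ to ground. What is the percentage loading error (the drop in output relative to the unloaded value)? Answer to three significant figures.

The divider's output (Thévenin) resistance is R₁‖R₂ = 54.32 kΩ.
Fractional drop under load = R_th/(R_th + R_L) = 54.32 / (54.32 + 1450) = 0.03611.
So the output falls by 3.61 %.

3.61 %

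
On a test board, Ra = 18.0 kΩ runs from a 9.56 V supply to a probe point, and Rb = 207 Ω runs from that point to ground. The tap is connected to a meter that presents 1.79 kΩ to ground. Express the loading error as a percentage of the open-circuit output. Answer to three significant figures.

The divider's output (Thévenin) resistance is Ra‖Rb = 204.6 Ω.
Fractional drop under load = R_th/(R_th + R_L) = 204.6 / (204.6 + 1790) = 0.1026.
So the output falls by 10.3 %.

10.3 %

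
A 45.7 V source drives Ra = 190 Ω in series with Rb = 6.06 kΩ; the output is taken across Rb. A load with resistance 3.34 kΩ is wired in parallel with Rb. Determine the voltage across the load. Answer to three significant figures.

The load sits in parallel with Rb: Rb‖R_L = (6060 × 3340) / (6060 + 3340) = 2153 Ω.
V_out = 45.7 × 2153 / (190 + 2153) = 45.7 × 2153/2343 = 42.0 V.

V_out ≈ 42.0 V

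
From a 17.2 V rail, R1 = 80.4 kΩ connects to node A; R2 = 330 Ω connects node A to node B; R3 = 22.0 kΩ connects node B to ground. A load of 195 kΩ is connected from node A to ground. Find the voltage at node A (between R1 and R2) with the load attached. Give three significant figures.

Below node A the series string R2+R3 = 22330 Ω sits in parallel with the 195000 Ω load: 20040 Ω.
V_A = 17.2 × 20040/(80400 + 20040) = 3.43 V.

V ≈ 3.43 V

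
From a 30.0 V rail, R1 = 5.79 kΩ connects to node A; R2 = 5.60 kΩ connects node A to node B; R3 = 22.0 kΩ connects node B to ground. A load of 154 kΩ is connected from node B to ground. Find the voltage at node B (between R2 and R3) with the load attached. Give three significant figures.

At node B, R3 is in parallel with the load: R3‖R_L = 19.25 kΩ.
Below node A the resistance is R2 + (R3‖R_L) = 24.85 kΩ, so V_A = 30.0 × 24.85/30.64 = 24.33 V.
Then V_B = V_A × (R3‖R_L)/(R2 + R3‖R_L) = 24.33 × 19.25/24.85 = 18.8 V.

V ≈ 18.8 V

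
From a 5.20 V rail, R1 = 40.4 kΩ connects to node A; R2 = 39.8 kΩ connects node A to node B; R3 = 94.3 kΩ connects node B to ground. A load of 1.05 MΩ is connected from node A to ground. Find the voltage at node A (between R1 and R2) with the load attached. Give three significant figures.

V ≈ 3.88 V

Below node A the series string R2+R3 = 134.1 kΩ sits in parallel with the 1050 kΩ load: 118.9 kΩ.
V_A = 5.20 × 118.9/(40.4 + 118.9) = 3.88 V.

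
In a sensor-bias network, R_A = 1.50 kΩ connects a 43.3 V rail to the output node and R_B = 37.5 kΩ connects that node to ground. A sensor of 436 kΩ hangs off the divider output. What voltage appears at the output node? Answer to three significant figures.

V_out ≈ 41.5 V

The load sits in parallel with R_B: R_B‖R_L = (37.5 × 436) / (37.5 + 436) = 34.53 kΩ.
V_out = 43.3 × 34.53 / (1.50 + 34.53) = 43.3 × 34.53/36.03 = 41.5 V.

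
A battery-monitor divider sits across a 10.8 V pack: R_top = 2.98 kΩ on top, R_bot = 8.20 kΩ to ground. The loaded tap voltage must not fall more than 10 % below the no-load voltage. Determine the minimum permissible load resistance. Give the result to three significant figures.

R_L(min) ≈ 19.7 kΩ

Output resistance R_th = R_top‖R_bot = (2.98 × 8.20)/11.18 = 2.186 kΩ.
The fractional drop is R_th/(R_th + R_L); requiring this ≤ 0.100 gives R_L ≥ R_th(1/0.100 − 1) = 2.186 × 9.000 = 19.7 kΩ.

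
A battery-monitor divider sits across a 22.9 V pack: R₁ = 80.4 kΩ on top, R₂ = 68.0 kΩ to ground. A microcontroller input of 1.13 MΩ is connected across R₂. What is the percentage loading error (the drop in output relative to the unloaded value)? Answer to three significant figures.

The divider's output (Thévenin) resistance is R₁‖R₂ = 36.84 kΩ.
Fractional drop under load = R_th/(R_th + R_L) = 36.84 / (36.84 + 1130) = 0.03157.
So the output falls by 3.16 %.

3.16 %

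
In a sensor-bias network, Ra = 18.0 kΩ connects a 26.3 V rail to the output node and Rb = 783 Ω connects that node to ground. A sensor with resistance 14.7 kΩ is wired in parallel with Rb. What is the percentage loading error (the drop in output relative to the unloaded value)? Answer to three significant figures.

The divider's output (Thévenin) resistance is Ra‖Rb = 750.4 Ω.
Fractional drop under load = R_th/(R_th + R_L) = 750.4 / (750.4 + 14700) = 0.04857.
So the output falls by 4.86 %.

4.86 %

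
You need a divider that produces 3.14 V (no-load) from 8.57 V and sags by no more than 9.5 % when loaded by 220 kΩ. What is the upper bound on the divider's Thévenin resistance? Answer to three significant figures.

Loading drop = R_th/(R_th + R_L) ≤ 0.0950, so R_th ≤ R_L · ε/(1−ε) = 220 kΩ × 0.0950/0.9050 = 23.1 kΩ.

R_th ≤ 23.1 kΩ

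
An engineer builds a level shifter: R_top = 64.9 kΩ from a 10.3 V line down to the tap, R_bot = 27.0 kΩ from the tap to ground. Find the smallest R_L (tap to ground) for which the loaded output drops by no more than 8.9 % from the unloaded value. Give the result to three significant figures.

Output resistance R_th = R_top‖R_bot = (64.9 × 27.0)/91.90 = 19.07 kΩ.
The fractional drop is R_th/(R_th + R_L); requiring this ≤ 0.0890 gives R_L ≥ R_th(1/0.0890 − 1) = 19.07 × 10.24 = 195 kΩ.

R_L(min) ≈ 195 kΩ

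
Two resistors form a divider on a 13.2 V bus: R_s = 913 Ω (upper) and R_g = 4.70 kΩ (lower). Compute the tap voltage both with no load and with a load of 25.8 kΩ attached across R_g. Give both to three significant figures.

Open-circuit: V = 13.2 × 4700/(913 + 4700) = 11.1 V.
With the load, R_g becomes R_g‖R_L = 3976 Ω, so V = 13.2 × 3976/4889 = 10.7 V.

Unloaded: 11.1 V; loaded: 10.7 V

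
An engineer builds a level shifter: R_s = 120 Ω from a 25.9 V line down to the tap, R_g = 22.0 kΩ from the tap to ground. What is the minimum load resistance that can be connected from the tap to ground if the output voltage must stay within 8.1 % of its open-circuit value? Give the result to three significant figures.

R_L(min) ≈ 1.35 kΩ

Output resistance R_th = R_s‖R_g = (120 × 22000)/22120 = 119.3 Ω.
The fractional drop is R_th/(R_th + R_L); requiring this ≤ 0.0810 gives R_L ≥ R_th(1/0.0810 − 1) = 119.3 × 11.35 = 1.35 kΩ.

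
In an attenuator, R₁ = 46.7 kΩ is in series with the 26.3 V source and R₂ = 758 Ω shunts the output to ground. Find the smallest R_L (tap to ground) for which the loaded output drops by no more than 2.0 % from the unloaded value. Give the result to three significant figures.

R_L(min) ≈ 36.5 kΩ

Output resistance R_th = R₁‖R₂ = (46700 × 758)/47460 = 745.9 Ω.
The fractional drop is R_th/(R_th + R_L); requiring this ≤ 0.0200 gives R_L ≥ R_th(1/0.0200 − 1) = 745.9 × 49.00 = 36.5 kΩ.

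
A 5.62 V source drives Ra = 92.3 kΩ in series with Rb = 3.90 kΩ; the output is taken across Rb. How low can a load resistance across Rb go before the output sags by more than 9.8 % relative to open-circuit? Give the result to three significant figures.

R_L(min) ≈ 34.4 kΩ

Output resistance R_th = Ra‖Rb = (92.3 × 3.90)/96.20 = 3.742 kΩ.
The fractional drop is R_th/(R_th + R_L); requiring this ≤ 0.0980 gives R_L ≥ R_th(1/0.0980 − 1) = 3.742 × 9.204 = 34.4 kΩ.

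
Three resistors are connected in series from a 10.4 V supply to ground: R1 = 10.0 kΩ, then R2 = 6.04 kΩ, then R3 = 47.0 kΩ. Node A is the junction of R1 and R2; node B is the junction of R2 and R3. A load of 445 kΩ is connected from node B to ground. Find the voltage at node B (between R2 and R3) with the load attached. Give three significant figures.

At node B, R3 is in parallel with the load: R3‖R_L = 42.51 kΩ.
Below node A the resistance is R2 + (R3‖R_L) = 48.55 kΩ, so V_A = 10.4 × 48.55/58.55 = 8.624 V.
Then V_B = V_A × (R3‖R_L)/(R2 + R3‖R_L) = 8.624 × 42.51/48.55 = 7.55 V.

V ≈ 7.55 V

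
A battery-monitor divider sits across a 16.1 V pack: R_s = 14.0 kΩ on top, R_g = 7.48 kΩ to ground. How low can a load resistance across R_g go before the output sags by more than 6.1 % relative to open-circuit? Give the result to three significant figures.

Output resistance R_th = R_s‖R_g = (14.0 × 7.48)/21.48 = 4.875 kΩ.
The fractional drop is R_th/(R_th + R_L); requiring this ≤ 0.0610 gives R_L ≥ R_th(1/0.0610 − 1) = 4.875 × 15.39 = 75.0 kΩ.

R_L(min) ≈ 75.0 kΩ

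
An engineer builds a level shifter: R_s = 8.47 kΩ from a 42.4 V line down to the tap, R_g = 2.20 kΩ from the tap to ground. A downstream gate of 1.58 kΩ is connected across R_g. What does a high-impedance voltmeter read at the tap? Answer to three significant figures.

V_out ≈ 4.15 V

The load sits in parallel with R_g: R_g‖R_L = (2.20 × 1.58) / (2.20 + 1.58) = 0.9196 kΩ.
V_out = 42.4 × 0.9196 / (8.47 + 0.9196) = 42.4 × 0.9196/9.390 = 4.15 V.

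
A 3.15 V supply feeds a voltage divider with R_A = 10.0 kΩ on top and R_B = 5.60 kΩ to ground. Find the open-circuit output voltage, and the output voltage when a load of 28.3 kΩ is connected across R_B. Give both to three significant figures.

Open-circuit: V = 3.15 × 5.60/(10.0 + 5.60) = 1.13 V.
With the load, R_B becomes R_B‖R_L = 4.675 kΩ, so V = 3.15 × 4.675/14.67 = 1.00 V.

Unloaded: 1.13 V; loaded: 1.00 V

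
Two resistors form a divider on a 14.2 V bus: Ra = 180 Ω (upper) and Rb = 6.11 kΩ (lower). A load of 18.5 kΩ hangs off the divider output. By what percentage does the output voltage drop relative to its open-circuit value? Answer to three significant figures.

0.936 %

The divider's output (Thévenin) resistance is Ra‖Rb = 174.8 Ω.
Fractional drop under load = R_th/(R_th + R_L) = 174.8 / (174.8 + 18500) = 0.009363.
So the output falls by 0.936 %.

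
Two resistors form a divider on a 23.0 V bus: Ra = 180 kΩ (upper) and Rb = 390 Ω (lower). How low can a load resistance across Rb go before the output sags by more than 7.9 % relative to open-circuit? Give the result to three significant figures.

R_L(min) ≈ 4.54 kΩ

Output resistance R_th = Ra‖Rb = (180000 × 390)/180400 = 389.2 Ω.
The fractional drop is R_th/(R_th + R_L); requiring this ≤ 0.0790 gives R_L ≥ R_th(1/0.0790 − 1) = 389.2 × 11.66 = 4.54 kΩ.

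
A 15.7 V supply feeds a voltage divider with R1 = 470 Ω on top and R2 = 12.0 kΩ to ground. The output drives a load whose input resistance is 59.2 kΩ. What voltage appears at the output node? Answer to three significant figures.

The load sits in parallel with R2: R2‖R_L = (12000 × 59200) / (12000 + 59200) = 9978 Ω.
V_out = 15.7 × 9978 / (470 + 9978) = 15.7 × 9978/10450 = 15.0 V.

V_out ≈ 15.0 V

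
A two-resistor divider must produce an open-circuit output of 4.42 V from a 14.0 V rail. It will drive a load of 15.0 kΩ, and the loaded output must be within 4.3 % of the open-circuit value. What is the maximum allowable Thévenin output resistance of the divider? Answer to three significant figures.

R_th ≤ 674 Ω

Loading drop = R_th/(R_th + R_L) ≤ 0.0430, so R_th ≤ R_L · ε/(1−ε) = 15.0 kΩ × 0.0430/0.9570 = 674 Ω.
(Any R1, R2 with R2/(R1+R2) = 0.316 and R1‖R2 ≤ 674 Ω will meet the spec.)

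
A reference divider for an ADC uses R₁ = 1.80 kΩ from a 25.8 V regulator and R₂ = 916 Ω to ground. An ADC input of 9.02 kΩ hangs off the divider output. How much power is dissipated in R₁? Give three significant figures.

Total resistance from the source is R₁ + (R₂‖R_L) = 2632 Ω, so I = 25.8/2632 Ω = 9.804 mA.
P = I²·R₁ = (9.804 mA)² × 1.80 kΩ = 173 mW.

P ≈ 173 mW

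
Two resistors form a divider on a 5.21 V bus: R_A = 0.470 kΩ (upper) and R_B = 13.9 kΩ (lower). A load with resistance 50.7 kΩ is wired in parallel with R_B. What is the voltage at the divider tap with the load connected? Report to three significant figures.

V_out ≈ 4.99 V

The load sits in parallel with R_B: R_B‖R_L = (13900 × 50700) / (13900 + 50700) = 10910 Ω.
V_out = 5.21 × 10910 / (470 + 10910) = 5.21 × 10910/11380 = 4.99 V.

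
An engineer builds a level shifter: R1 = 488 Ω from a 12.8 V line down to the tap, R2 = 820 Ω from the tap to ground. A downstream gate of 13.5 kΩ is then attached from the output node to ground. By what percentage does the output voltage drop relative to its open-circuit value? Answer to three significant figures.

The divider's output (Thévenin) resistance is R1‖R2 = 305.9 Ω.
Fractional drop under load = R_th/(R_th + R_L) = 305.9 / (305.9 + 13500) = 0.02216.
So the output falls by 2.22 %.

2.22 %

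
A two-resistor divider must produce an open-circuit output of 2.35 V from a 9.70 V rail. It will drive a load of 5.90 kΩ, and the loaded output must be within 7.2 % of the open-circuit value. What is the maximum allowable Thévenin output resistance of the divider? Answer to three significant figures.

R_th ≤ 458 Ω

Loading drop = R_th/(R_th + R_L) ≤ 0.0720, so R_th ≤ R_L · ε/(1−ε) = 5.90 kΩ × 0.0720/0.9280 = 458 Ω.
(Any R1, R2 with R2/(R1+R2) = 0.242 and R1‖R2 ≤ 458 Ω will meet the spec.)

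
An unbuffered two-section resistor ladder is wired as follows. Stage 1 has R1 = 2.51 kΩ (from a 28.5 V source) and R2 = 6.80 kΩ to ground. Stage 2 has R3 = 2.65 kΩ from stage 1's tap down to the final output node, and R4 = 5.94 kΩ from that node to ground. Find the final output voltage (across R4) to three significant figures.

Stage 2 presents R3+R4 = 8.590 kΩ as a load on stage 1's tap.
Stage 1's lower leg becomes R2‖(R3+R4) = 3.795 kΩ, so V_mid = 28.5 × 3.795/6.305 = 17.16 V.
Stage 2 is itself unloaded: V_out = V_mid × R4/(R3+R4) = 17.16 × 5.94/8.590 = 11.9 V.

V_out ≈ 11.9 V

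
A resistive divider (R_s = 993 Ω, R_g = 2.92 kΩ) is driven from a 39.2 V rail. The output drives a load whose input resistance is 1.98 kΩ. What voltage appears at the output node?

V_out ≈ 21.3 V

The load sits in parallel with R_g: R_g‖R_L = (2920 × 1980) / (2920 + 1980) = 1180 Ω.
V_out = 39.2 × 1180 / (993 + 1180) = 39.2 × 1180/2173 = 21.3 V.
(Unloaded it would have been 29.3 V.)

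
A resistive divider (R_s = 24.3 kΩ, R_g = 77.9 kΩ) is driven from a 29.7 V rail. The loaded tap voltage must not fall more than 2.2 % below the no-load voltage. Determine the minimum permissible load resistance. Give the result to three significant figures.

R_L(min) ≈ 823 kΩ

Output resistance R_th = R_s‖R_g = (24.3 × 77.9)/102.2 = 18.52 kΩ.
The fractional drop is R_th/(R_th + R_L); requiring this ≤ 0.0220 gives R_L ≥ R_th(1/0.0220 − 1) = 18.52 × 44.45 = 823 kΩ.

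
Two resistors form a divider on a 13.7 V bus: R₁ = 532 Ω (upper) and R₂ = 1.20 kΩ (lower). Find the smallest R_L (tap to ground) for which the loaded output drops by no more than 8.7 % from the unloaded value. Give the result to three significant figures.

Output resistance R_th = R₁‖R₂ = (532 × 1200)/1732 = 368.6 Ω.
The fractional drop is R_th/(R_th + R_L); requiring this ≤ 0.0870 gives R_L ≥ R_th(1/0.0870 − 1) = 368.6 × 10.49 = 3.87 kΩ.

R_L(min) ≈ 3.87 kΩ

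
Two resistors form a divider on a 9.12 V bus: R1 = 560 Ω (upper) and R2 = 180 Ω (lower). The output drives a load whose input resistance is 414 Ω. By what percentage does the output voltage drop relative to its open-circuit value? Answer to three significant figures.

The divider's output (Thévenin) resistance is R1‖R2 = 136.2 Ω.
Fractional drop under load = R_th/(R_th + R_L) = 136.2 / (136.2 + 414) = 0.2476.
So the output falls by 24.8 %.

24.8 %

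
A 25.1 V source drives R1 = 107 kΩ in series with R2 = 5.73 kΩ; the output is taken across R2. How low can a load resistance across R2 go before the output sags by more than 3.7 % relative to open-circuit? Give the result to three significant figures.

R_L(min) ≈ 142 kΩ

Output resistance R_th = R1‖R2 = (107 × 5.73)/112.7 = 5.439 kΩ.
The fractional drop is R_th/(R_th + R_L); requiring this ≤ 0.0370 gives R_L ≥ R_th(1/0.0370 − 1) = 5.439 × 26.03 = 142 kΩ.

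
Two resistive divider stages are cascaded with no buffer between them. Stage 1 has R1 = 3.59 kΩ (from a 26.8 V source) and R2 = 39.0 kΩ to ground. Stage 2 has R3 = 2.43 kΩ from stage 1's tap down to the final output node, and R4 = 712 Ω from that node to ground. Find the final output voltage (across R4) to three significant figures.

Stage 2 presents R3+R4 = 3142 Ω as a load on stage 1's tap.
Stage 1's lower leg becomes R2‖(R3+R4) = 2908 Ω, so V_mid = 26.8 × 2908/6498 = 11.99 V.
Stage 2 is itself unloaded: V_out = V_mid × R4/(R3+R4) = 11.99 × 712/3142 = 2.72 V.

V_out ≈ 2.72 V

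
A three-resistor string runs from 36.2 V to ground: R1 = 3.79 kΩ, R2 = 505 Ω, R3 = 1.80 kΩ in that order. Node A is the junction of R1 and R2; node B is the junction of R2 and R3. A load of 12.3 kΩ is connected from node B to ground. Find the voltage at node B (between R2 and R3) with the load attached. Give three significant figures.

At node B, R3 is in parallel with the load: R3‖R_L = 1570 Ω.
Below node A the resistance is R2 + (R3‖R_L) = 2075 Ω, so V_A = 36.2 × 2075/5865 = 12.81 V.
Then V_B = V_A × (R3‖R_L)/(R2 + R3‖R_L) = 12.81 × 1570/2075 = 9.69 V.

V ≈ 9.69 V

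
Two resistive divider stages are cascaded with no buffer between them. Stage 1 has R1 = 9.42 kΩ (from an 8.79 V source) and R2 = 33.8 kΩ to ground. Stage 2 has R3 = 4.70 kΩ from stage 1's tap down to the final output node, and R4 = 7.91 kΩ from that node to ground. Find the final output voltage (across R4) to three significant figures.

Stage 2 presents R3+R4 = 12.61 kΩ as a load on stage 1's tap.
Stage 1's lower leg becomes R2‖(R3+R4) = 9.184 kΩ, so V_mid = 8.79 × 9.184/18.60 = 4.339 V.
Stage 2 is itself unloaded: V_out = V_mid × R4/(R3+R4) = 4.339 × 7.91/12.61 = 2.72 V.

V_out ≈ 2.72 V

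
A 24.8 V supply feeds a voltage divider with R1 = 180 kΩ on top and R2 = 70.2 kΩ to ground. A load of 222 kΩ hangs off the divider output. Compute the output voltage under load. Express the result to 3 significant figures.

The load sits in parallel with R2: R2‖R_L = (70.2 × 222) / (70.2 + 222) = 53.33 kΩ.
V_out = 24.8 × 53.33 / (180 + 53.33) = 24.8 × 53.33/233.3 = 5.67 V.

V_out ≈ 5.67 V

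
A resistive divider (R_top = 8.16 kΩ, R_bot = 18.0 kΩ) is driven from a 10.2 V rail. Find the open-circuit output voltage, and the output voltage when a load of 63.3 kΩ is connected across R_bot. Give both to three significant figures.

Open-circuit: V = 10.2 × 18.0/(8.16 + 18.0) = 7.02 V.
With the load, R_bot becomes R_bot‖R_L = 14.01 kΩ, so V = 10.2 × 14.01/22.17 = 6.45 V.

Unloaded: 7.02 V; loaded: 6.45 V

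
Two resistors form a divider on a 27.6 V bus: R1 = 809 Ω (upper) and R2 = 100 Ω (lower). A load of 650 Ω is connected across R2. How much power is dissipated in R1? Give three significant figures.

P ≈ 768 mW

Total resistance from the source is R1 + (R2‖R_L) = 895.7 Ω, so I = 27.6/895.7 Ω = 30.82 mA.
P = I²·R1 = (30.82 mA)² × 809 Ω = 768 mW.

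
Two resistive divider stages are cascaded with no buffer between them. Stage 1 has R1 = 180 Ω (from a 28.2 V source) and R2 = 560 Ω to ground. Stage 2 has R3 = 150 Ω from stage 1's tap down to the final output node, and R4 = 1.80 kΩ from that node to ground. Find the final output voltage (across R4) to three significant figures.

V_out ≈ 18.4 V

Stage 2 presents R3+R4 = 1950 Ω as a load on stage 1's tap.
Stage 1's lower leg becomes R2‖(R3+R4) = 435.1 Ω, so V_mid = 28.2 × 435.1/615.1 = 19.95 V.
Stage 2 is itself unloaded: V_out = V_mid × R4/(R3+R4) = 19.95 × 1800/1950 = 18.4 V.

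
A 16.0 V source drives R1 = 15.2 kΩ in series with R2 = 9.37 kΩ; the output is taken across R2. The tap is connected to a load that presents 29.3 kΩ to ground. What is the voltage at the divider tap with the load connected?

The load sits in parallel with R2: R2‖R_L = (9.37 × 29.3) / (9.37 + 29.3) = 7.100 kΩ.
V_out = 16.0 × 7.100 / (15.2 + 7.100) = 16.0 × 7.100/22.30 = 5.09 V.

V_out ≈ 5.09 V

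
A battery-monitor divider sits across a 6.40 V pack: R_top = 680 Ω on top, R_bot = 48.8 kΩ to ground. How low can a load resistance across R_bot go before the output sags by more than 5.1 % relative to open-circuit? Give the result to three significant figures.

R_L(min) ≈ 12.5 kΩ

Output resistance R_th = R_top‖R_bot = (680 × 48800)/49480 = 670.7 Ω.
The fractional drop is R_th/(R_th + R_L); requiring this ≤ 0.0510 gives R_L ≥ R_th(1/0.0510 − 1) = 670.7 × 18.61 = 12.5 kΩ.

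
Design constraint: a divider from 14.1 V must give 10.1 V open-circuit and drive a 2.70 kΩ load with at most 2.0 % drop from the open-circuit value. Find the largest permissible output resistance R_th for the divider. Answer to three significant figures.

Loading drop = R_th/(R_th + R_L) ≤ 0.0200, so R_th ≤ R_L · ε/(1−ε) = 2.70 kΩ × 0.0200/0.9800 = 55.1 Ω.

R_th ≤ 55.1 Ω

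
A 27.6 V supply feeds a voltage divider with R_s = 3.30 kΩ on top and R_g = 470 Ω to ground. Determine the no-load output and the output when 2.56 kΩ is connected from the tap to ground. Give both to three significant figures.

Unloaded: 3.44 V; loaded: 2.96 V

Open-circuit: V = 27.6 × 470/(3300 + 470) = 3.44 V.
With the load, R_g becomes R_g‖R_L = 397.1 Ω, so V = 27.6 × 397.1/3697 = 2.96 V.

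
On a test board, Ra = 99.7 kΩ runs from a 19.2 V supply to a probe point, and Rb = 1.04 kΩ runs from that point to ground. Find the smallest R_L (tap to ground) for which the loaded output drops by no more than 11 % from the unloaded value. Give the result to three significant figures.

Output resistance R_th = Ra‖Rb = (99.7 × 1.04)/100.7 = 1.029 kΩ.
The fractional drop is R_th/(R_th + R_L); requiring this ≤ 0.110 gives R_L ≥ R_th(1/0.110 − 1) = 1.029 × 8.091 = 8.33 kΩ.

R_L(min) ≈ 8.33 kΩ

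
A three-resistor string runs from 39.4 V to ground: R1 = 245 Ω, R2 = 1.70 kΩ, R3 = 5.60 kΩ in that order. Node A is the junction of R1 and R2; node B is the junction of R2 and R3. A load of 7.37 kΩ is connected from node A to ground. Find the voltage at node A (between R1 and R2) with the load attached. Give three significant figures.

Below node A the series string R2+R3 = 7300 Ω sits in parallel with the 7370 Ω load: 3667 Ω.
V_A = 39.4 × 3667/(245 + 3667) = 36.9 V.

V ≈ 36.9 V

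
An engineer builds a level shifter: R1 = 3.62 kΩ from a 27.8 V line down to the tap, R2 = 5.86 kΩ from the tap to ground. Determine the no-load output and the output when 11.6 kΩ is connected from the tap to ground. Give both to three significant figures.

Unloaded: 17.2 V; loaded: 14.4 V

Open-circuit: V = 27.8 × 5.86/(3.62 + 5.86) = 17.2 V.
With the load, R2 becomes R2‖R_L = 3.893 kΩ, so V = 27.8 × 3.893/7.513 = 14.4 V.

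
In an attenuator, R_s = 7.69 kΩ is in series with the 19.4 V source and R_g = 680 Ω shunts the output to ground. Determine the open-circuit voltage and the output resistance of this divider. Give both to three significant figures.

V_th = 1.58 V, R_th = 625 Ω

V_th is the open-circuit tap voltage: 19.4 × 680/(7690 + 680) = 1.58 V.
With the supply zeroed, R_s and R_g appear in parallel from the tap: R_th = R_s‖R_g = (7690 × 680)/8370 = 625 Ω.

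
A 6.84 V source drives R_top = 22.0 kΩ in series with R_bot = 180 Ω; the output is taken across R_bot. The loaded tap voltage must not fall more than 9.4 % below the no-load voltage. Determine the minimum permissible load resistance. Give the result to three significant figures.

R_L(min) ≈ 1.72 kΩ

Output resistance R_th = R_top‖R_bot = (22000 × 180)/22180 = 178.5 Ω.
The fractional drop is R_th/(R_th + R_L); requiring this ≤ 0.0940 gives R_L ≥ R_th(1/0.0940 − 1) = 178.5 × 9.638 = 1.72 kΩ.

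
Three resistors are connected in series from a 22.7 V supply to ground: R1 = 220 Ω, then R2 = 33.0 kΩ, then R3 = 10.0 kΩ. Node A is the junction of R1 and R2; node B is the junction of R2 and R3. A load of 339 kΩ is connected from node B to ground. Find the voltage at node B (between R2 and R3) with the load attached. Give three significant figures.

At node B, R3 is in parallel with the load: R3‖R_L = 9713 Ω.
Below node A the resistance is R2 + (R3‖R_L) = 42710 Ω, so V_A = 22.7 × 42710/42930 = 22.58 V.
Then V_B = V_A × (R3‖R_L)/(R2 + R3‖R_L) = 22.58 × 9713/42710 = 5.14 V.

V ≈ 5.14 V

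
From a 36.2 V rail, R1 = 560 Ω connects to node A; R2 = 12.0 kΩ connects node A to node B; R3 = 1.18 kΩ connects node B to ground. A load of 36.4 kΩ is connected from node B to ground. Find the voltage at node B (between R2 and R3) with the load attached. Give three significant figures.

V ≈ 3.02 V

At node B, R3 is in parallel with the load: R3‖R_L = 1143 Ω.
Below node A the resistance is R2 + (R3‖R_L) = 13140 Ω, so V_A = 36.2 × 13140/13700 = 34.72 V.
Then V_B = V_A × (R3‖R_L)/(R2 + R3‖R_L) = 34.72 × 1143/13140 = 3.02 V.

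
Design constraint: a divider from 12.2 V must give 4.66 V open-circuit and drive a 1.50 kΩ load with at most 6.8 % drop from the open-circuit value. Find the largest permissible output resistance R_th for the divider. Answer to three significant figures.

Loading drop = R_th/(R_th + R_L) ≤ 0.0680, so R_th ≤ R_L · ε/(1−ε) = 1.50 kΩ × 0.0680/0.9320 = 109 Ω.
(Any R1, R2 with R2/(R1+R2) = 0.382 and R1‖R2 ≤ 109 Ω will meet the spec.)

R_th ≤ 109 Ω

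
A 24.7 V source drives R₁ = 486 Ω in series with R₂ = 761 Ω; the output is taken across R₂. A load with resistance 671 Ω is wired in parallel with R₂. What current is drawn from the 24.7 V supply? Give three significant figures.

I ≈ 29.3 mA

R₂‖R_L = 356.6 Ω, so the source sees R₁ + R₂‖R_L = 842.6 Ω.
I = 24.7 V / 842.6 Ω = 29.3 mA.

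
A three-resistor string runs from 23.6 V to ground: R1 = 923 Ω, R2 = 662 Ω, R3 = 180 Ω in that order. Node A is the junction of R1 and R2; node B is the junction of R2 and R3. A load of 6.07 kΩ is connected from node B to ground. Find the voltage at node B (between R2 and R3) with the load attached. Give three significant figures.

At node B, R3 is in parallel with the load: R3‖R_L = 174.8 Ω.
Below node A the resistance is R2 + (R3‖R_L) = 836.8 Ω, so V_A = 23.6 × 836.8/1760 = 11.22 V.
Then V_B = V_A × (R3‖R_L)/(R2 + R3‖R_L) = 11.22 × 174.8/836.8 = 2.34 V.

V ≈ 2.34 V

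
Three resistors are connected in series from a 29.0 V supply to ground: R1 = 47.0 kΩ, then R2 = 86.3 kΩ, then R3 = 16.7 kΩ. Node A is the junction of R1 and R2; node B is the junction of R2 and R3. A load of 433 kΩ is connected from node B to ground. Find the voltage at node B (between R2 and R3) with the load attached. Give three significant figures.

V ≈ 3.12 V

At node B, R3 is in parallel with the load: R3‖R_L = 16.08 kΩ.
Below node A the resistance is R2 + (R3‖R_L) = 102.4 kΩ, so V_A = 29.0 × 102.4/149.4 = 19.88 V.
Then V_B = V_A × (R3‖R_L)/(R2 + R3‖R_L) = 19.88 × 16.08/102.4 = 3.12 V.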